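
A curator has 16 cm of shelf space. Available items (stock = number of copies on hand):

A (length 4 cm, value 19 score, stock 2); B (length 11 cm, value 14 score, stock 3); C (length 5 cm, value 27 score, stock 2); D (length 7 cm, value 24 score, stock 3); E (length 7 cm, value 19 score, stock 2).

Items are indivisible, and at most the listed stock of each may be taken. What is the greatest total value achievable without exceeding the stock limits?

Best selections within length 16 and stock limits:
- 1×A + 2×C: length 14, value 73
- 1×A + 1×C + 1×D: length 16, value 70
Best: 73 score.

73 score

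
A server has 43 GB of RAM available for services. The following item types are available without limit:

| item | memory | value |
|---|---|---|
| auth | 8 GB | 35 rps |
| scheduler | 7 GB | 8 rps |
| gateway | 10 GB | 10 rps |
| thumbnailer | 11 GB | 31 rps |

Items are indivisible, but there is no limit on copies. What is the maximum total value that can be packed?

175 rps

Best value-per-unit is auth at 35/8, and filling with it alone uses memory 5×8=40. No mix of the others beats 5×35 = 175.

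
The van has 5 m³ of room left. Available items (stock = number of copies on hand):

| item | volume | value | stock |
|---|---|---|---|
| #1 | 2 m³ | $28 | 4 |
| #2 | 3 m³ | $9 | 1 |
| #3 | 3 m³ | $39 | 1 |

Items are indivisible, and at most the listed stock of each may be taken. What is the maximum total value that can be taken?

$67

Best selections within volume 5 and stock limits:
- 1×#1 + 1×#3: volume 5, value 67
- 2×#1: volume 4, value 56
Best: $67.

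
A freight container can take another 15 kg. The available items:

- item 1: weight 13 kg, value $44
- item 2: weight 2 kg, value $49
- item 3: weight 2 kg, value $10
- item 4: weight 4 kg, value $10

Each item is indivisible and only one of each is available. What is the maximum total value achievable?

Check high-value combinations within 15 kg:
- item 1+item 2: weight 13+2=15, value 44+49=93
- item 2+item 3+item 4: weight 2+2+4=8, value 49+10+10=69
- item 2+item 3: weight 2+2=4, value 49+10=59
- item 2+item 4: weight 2+4=6, value 49+10=59
- item 1+item 3: weight 13+2=15, value 44+10=54
Best: $93.

$93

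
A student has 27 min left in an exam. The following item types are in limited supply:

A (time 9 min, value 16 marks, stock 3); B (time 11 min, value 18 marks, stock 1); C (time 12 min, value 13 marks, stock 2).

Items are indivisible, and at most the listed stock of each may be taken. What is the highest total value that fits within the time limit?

Top feasible selections:
- 3×A: time 27, value 48
- 1×A + 1×B: time 20, value 34
- 2×A: time 18, value 32
Best: 48 marks.

48 marks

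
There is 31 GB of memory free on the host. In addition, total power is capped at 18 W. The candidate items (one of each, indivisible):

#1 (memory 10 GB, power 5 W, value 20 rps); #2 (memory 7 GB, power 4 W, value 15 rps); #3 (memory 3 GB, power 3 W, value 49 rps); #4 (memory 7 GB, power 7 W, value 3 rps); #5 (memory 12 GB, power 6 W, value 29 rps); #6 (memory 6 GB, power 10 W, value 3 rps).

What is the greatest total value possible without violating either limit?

Feasible sets respecting both limits:
- #1+#3+#5: memory 25, power 14, value 98
- #2+#3+#5: memory 22, power 13, value 93
- #1+#2+#3: memory 20, power 12, value 84
Best: 98 rps.

98 rps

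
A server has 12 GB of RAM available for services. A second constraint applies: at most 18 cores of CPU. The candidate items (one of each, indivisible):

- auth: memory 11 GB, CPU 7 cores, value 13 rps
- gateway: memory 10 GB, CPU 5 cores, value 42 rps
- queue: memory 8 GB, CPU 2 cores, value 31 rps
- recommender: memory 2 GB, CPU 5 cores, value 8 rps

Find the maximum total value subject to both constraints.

Feasible sets respecting both limits:
- gateway+recommender: memory 12, CPU 10, value 50
- gateway: memory 10, CPU 5, value 42
- queue+recommender: memory 10, CPU 7, value 39
- queue: memory 8, CPU 2, value 31
Best: 50 rps.

50 rps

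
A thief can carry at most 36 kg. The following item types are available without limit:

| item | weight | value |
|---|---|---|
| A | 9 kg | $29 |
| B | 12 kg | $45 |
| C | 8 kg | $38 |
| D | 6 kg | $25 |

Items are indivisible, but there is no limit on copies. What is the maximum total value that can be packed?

$164

Best value-per-unit is C at 38/8; filling with it alone gives 4×38 = 152.
Optimal mix: 3×C + 2×D → weight 36, value 164.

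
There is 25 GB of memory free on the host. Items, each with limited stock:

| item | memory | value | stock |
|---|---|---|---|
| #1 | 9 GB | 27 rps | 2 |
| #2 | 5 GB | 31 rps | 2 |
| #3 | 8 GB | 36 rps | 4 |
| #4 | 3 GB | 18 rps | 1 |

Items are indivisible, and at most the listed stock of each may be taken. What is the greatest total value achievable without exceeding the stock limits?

121 rps

Best selections within memory 25 and stock limits:
- 1×#2 + 2×#3 + 1×#4: memory 24, value 121
- 2×#2 + 1×#3 + 1×#4: memory 21, value 116
Best: 121 rps.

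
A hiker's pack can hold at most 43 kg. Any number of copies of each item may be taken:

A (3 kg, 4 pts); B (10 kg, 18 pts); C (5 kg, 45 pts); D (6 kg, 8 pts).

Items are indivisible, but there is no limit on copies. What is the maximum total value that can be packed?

364 pts

Best value-per-unit is C at 45/5; filling with it alone gives 8×45 = 360.
Optimal mix: 1×A + 8×C → weight 43, value 364.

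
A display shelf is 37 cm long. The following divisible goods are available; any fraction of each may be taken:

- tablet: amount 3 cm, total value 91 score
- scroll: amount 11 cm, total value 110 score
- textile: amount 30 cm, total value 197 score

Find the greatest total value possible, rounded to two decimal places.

352.03

Take in order of value per unit:
- tablet (91/3 per unit): all 3 → value 91, running total 91.00
- scroll (110/11 per unit): all 11 → value 110, running total 201.00
- textile (197/30 per unit): 23 of 30 → value 23×197/30 = 151.0333, running total 352.03
Total 352.03.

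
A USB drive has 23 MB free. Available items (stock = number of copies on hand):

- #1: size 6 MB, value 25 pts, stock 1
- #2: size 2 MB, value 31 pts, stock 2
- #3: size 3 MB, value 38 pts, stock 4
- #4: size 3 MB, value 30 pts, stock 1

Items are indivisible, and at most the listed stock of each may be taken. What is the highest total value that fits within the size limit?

244 pts

Top feasible selections:
- 2×#2 + 4×#3 + 1×#4: size 19, value 244
- 1×#1 + 2×#2 + 4×#3: size 22, value 239
Best: 244 pts.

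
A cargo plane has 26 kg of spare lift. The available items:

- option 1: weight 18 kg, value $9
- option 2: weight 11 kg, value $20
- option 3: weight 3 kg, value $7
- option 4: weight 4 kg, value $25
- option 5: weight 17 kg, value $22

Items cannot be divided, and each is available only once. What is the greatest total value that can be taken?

This is a 0/1 knapsack; check combinations near the capacity.
- option 3+option 4+option 5: weight 3+4+17=24, value 7+25+22=54
- option 2+option 3+option 4: weight 11+3+4=18, value 20+7+25=52
- option 4+option 5: weight 4+17=21, value 25+22=47
- option 2+option 4: weight 11+4=15, value 20+25=45
- option 1+option 3+option 4: weight 18+3+4=25, value 9+7+25=41
Best: $54.

$54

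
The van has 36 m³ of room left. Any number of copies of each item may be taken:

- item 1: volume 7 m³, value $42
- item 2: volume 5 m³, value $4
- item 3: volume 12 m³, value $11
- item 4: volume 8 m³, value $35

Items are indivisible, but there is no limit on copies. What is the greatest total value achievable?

Best value-per-unit is item 1 at 42/7, and filling with it alone uses volume 5×7=35. No mix of the others beats 5×42 = 210.

$210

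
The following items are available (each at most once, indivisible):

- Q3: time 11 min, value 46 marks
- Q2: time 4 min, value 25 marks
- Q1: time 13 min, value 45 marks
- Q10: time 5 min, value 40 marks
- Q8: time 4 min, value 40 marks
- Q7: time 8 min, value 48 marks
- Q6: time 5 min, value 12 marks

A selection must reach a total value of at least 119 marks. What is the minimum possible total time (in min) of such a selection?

17

Subsets with value ≥ 119, sorted by total time:
- Q10+Q8+Q7: time 17, value 128
- Q3+Q10+Q8: time 20, value 126
Minimum time: 17 min.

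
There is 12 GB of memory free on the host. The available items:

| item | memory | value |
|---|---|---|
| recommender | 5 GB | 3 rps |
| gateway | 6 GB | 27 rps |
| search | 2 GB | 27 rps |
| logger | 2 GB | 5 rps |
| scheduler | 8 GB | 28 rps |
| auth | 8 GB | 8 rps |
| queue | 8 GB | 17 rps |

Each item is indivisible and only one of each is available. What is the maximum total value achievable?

Check high-value combinations within 12 GB:
- search+logger+scheduler: memory 2+2+8=12, value 27+5+28=60
- gateway+search+logger: memory 6+2+2=10, value 27+27+5=59
- search+scheduler: memory 2+8=10, value 27+28=55
- gateway+search: memory 6+2=8, value 27+27=54
- search+logger+queue: memory 2+2+8=12, value 27+5+17=49
Best: 60 rps.

60 rps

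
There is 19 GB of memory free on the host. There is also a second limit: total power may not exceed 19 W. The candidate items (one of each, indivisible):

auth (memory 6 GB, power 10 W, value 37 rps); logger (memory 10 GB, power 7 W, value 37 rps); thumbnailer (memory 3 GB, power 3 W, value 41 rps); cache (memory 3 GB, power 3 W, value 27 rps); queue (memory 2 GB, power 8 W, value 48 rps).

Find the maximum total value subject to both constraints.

126 rps

Feasible sets respecting both limits:
- logger+thumbnailer+queue: memory 15, power 18, value 126
- thumbnailer+cache+queue: memory 8, power 14, value 116
- logger+cache+queue: memory 15, power 18, value 112
- auth+thumbnailer+cache: memory 12, power 16, value 105
Best: 126 rps.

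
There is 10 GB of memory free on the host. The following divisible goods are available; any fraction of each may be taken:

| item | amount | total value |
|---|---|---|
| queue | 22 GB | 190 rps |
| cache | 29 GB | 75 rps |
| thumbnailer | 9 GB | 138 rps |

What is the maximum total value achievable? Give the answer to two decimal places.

Take in order of value per unit:
- thumbnailer (138/9 per unit): all 9 → value 138, running total 138.00
- queue (190/22 per unit): 1 of 22 → value 1×190/22 = 8.6364, running total 146.64
Total 146.64.

146.64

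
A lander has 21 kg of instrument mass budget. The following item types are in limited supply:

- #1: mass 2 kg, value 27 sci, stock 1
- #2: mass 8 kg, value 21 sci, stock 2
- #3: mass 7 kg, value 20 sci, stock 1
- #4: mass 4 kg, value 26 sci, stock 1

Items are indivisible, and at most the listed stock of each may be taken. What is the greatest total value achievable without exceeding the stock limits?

94 sci

Best selections within mass 21 and stock limits:
- 1×#1 + 1×#2 + 1×#3 + 1×#4: mass 21, value 94
- 1×#1 + 1×#2 + 1×#4: mass 14, value 74
- 1×#1 + 1×#3 + 1×#4: mass 13, value 73
- 1×#1 + 2×#2: mass 18, value 69
Best: 94 sci.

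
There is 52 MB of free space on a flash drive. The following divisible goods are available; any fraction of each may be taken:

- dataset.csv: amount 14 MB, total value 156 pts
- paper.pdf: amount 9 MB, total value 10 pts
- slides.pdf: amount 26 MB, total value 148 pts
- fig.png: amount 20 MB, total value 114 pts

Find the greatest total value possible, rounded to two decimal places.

Take in order of value per unit:
- dataset.csv (156/14 per unit): all 14 → value 156, running total 156.00
- fig.png (114/20 per unit): all 20 → value 114, running total 270.00
- slides.pdf (148/26 per unit): 18 of 26 → value 18×148/26 = 102.4615, running total 372.46
Total 372.46.

372.46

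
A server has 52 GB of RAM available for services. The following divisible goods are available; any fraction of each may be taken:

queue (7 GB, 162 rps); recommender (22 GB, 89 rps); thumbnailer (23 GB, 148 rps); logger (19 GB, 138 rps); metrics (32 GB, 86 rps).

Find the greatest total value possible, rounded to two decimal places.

Take in order of value per unit:
- queue (162/7 per unit): all 7 → value 162, running total 162.00
- logger (138/19 per unit): all 19 → value 138, running total 300.00
- thumbnailer (148/23 per unit): all 23 → value 148, running total 448.00
- recommender (89/22 per unit): 3 of 22 → value 3×89/22 = 12.1364, running total 460.14
Total 460.14.

460.14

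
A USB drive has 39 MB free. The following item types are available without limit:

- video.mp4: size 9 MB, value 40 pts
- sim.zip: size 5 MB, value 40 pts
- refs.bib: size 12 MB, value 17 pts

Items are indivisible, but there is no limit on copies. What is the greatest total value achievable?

Best value-per-unit is sim.zip at 40/5; filling with it alone gives 7×40 = 280.
Optimal mix: 1×video.mp4 + 6×sim.zip → size 39, value 280.

280 pts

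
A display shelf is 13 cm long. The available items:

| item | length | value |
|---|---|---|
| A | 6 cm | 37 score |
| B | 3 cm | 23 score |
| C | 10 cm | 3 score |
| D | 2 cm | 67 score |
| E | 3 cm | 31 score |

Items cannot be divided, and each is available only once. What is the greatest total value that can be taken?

135 score

Check high-value combinations within 13 cm:
- A+D+E: length 6+2+3=11, value 37+67+31=135
- A+B+D: length 6+3+2=11, value 37+23+67=127
- B+D+E: length 3+2+3=8, value 23+67+31=121
Best: 135 score.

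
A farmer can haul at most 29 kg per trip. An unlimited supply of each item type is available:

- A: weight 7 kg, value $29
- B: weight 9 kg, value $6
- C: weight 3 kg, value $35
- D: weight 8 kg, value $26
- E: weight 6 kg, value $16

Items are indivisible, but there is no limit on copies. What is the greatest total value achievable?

$315

Best value-per-unit is C at 35/3, and filling with it alone uses weight 9×3=27. No mix of the others beats 9×35 = 315.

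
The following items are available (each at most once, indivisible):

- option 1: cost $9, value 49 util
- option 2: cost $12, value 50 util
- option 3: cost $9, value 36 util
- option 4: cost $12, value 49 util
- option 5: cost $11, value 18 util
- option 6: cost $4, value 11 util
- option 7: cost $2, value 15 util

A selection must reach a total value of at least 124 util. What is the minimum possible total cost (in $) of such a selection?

27

Subsets with value ≥ 124, sorted by total cost:
- option 1+option 2+option 6+option 7: cost 27, value 125
- option 1+option 4+option 6+option 7: cost 27, value 124
Minimum cost: 27 $.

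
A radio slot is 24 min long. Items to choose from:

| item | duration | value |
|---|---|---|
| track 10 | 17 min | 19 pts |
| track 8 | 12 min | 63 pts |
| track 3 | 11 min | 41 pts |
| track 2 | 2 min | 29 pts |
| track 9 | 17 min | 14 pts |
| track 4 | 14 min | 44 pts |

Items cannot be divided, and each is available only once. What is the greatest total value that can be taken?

104 pts

Check high-value combinations within 24 min:
- track 8+track 3: duration 12+11=23, value 63+41=104
- track 8+track 2: duration 12+2=14, value 63+29=92
- track 2+track 4: duration 2+14=16, value 29+44=73
- track 3+track 2: duration 11+2=13, value 41+29=70
Best: 104 pts.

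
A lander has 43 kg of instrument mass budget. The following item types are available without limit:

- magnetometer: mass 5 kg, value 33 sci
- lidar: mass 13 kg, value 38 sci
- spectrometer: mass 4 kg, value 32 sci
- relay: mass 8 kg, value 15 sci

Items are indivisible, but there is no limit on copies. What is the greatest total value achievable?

323 sci

Best value-per-unit is spectrometer at 32/4; filling with it alone gives 10×32 = 320.
Optimal mix: 3×magnetometer + 7×spectrometer → mass 43, value 323.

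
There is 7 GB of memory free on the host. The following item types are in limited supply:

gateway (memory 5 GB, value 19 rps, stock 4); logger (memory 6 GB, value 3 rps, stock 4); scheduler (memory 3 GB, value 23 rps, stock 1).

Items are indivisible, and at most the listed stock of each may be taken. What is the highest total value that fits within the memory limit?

23 rps

Best selections within memory 7 and stock limits:
- 1×scheduler: memory 3, value 23
- 1×gateway: memory 5, value 19
- 1×logger: memory 6, value 3
Best: 23 rps.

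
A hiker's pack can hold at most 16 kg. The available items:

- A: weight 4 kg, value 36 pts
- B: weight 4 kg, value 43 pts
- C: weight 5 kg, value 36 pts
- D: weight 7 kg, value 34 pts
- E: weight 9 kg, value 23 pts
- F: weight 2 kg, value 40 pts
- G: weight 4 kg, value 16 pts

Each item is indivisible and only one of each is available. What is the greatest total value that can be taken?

Check high-value combinations within 16 kg:
- A+B+C+F: weight 4+4+5+2=15, value 36+43+36+40=155
- A+B+F+G: weight 4+4+2+4=14, value 36+43+40+16=135
- B+C+F+G: weight 4+5+2+4=15, value 43+36+40+16=135
Best: 155 pts.

155 pts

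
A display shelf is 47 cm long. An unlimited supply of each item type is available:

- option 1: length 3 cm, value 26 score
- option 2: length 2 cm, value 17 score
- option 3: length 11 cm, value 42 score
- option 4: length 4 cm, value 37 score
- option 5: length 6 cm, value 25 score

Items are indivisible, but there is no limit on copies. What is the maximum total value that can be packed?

433 score

Best value-per-unit is option 4 at 37/4; filling with it alone gives 11×37 = 407.
Optimal mix: 1×option 1 + 11×option 4 → length 47, value 433.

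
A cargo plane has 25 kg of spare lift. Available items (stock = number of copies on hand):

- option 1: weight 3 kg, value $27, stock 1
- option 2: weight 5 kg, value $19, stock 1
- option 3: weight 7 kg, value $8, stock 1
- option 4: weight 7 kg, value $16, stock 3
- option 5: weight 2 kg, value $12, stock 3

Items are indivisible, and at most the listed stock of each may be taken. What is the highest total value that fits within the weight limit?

$98

Top feasible selections:
- 1×option 1 + 1×option 2 + 1×option 4 + 3×option 5: weight 21, value 98
- 1×option 1 + 2×option 4 + 3×option 5: weight 23, value 95
- 1×option 1 + 1×option 2 + 1×option 3 + 3×option 5: weight 21, value 90
Best: $98.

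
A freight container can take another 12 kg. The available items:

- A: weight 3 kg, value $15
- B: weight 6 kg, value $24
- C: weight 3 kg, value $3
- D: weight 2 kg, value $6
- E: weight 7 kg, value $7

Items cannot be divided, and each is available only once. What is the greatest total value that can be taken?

$45

This is a 0/1 knapsack; check combinations near the capacity.
- A+B+D: weight 3+6+2=11, value 15+24+6=45
- A+B+C: weight 3+6+3=12, value 15+24+3=42
- A+B: weight 3+6=9, value 15+24=39
- B+C+D: weight 6+3+2=11, value 24+3+6=33
- B+D: weight 6+2=8, value 24+6=30
Best: $45.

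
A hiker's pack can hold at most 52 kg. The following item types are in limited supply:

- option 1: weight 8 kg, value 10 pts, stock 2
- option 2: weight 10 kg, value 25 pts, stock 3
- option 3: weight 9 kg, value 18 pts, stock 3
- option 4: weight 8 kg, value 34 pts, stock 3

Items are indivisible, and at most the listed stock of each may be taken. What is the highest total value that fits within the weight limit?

163 pts

Best selections within weight 52 and stock limits:
- 1×option 2 + 2×option 3 + 3×option 4: weight 52, value 163
- 1×option 1 + 2×option 2 + 3×option 4: weight 52, value 162
- 3×option 3 + 3×option 4: weight 51, value 156
Best: 163 pts.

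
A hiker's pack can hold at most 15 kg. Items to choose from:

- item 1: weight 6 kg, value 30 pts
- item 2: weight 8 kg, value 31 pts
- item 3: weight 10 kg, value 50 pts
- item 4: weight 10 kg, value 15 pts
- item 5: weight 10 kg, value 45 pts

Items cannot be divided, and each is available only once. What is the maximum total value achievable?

61 pts

Check high-value combinations within 15 kg:
- item 1+item 2: weight 6+8=14, value 30+31=61
- item 3: weight 10, value 50
- item 5: weight 10, value 45
- item 2: weight 8, value 31
- item 1: weight 6, value 30
Best: 61 pts.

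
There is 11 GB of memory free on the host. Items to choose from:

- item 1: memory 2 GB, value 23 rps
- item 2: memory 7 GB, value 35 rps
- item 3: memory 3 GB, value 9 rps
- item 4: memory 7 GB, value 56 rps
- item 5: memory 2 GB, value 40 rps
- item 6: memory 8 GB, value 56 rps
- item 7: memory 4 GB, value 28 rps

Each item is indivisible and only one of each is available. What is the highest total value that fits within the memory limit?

Check high-value combinations within 11 GB:
- item 1+item 4+item 5: memory 2+7+2=11, value 23+56+40=119
- item 1+item 3+item 5+item 7: memory 2+3+2+4=11, value 23+9+40+28=100
- item 1+item 2+item 5: memory 2+7+2=11, value 23+35+40=98
Best: 119 rps.

119 rps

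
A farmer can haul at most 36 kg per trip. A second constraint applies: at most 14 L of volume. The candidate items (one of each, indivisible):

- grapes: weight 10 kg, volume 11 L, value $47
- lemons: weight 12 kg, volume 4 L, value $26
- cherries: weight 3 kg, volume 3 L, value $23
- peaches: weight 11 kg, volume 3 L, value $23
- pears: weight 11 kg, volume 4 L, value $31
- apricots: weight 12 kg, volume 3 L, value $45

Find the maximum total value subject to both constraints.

Feasible sets respecting both limits:
- lemons+pears+apricots: weight 35, volume 11, value 102
- cherries+pears+apricots: weight 26, volume 10, value 99
- peaches+pears+apricots: weight 34, volume 10, value 99
- lemons+cherries+apricots: weight 27, volume 10, value 94
Best: $102.

$102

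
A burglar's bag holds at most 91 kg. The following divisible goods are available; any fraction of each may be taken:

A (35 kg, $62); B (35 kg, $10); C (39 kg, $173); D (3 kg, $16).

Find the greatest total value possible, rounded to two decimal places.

Take in order of value per unit:
- D (16/3 per unit): all 3 → value 16, running total 16.00
- C (173/39 per unit): all 39 → value 173, running total 189.00
- A (62/35 per unit): all 35 → value 62, running total 251.00
- B (10/35 per unit): 14 of 35 → value 14×10/35 = 4.0000, running total 255.00
Total 255.00.

255.00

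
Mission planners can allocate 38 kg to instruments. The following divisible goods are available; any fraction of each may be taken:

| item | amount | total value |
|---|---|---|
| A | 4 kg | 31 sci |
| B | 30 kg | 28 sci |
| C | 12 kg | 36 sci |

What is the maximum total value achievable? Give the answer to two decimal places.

87.53

Take in order of value per unit:
- A (31/4 per unit): all 4 → value 31, running total 31.00
- C (36/12 per unit): all 12 → value 36, running total 67.00
- B (28/30 per unit): 22 of 30 → value 22×28/30 = 20.5333, running total 87.53
Total 87.53.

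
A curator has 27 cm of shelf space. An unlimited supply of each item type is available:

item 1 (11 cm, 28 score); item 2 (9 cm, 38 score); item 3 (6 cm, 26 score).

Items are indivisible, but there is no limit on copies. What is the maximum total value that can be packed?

116 score

Best value-per-unit is item 3 at 26/6; filling with it alone gives 4×26 = 104.
Optimal mix: 1×item 2 + 3×item 3 → length 27, value 116.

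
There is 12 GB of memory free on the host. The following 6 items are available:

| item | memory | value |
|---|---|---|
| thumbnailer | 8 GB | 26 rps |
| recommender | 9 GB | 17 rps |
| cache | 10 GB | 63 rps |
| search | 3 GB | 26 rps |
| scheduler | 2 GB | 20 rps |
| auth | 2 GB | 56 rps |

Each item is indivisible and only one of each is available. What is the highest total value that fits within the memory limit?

Check high-value combinations within 12 GB:
- cache+auth: memory 10+2=12, value 63+56=119
- search+scheduler+auth: memory 3+2+2=7, value 26+20+56=102
- thumbnailer+scheduler+auth: memory 8+2+2=12, value 26+20+56=102
Best: 119 rps.

119 rps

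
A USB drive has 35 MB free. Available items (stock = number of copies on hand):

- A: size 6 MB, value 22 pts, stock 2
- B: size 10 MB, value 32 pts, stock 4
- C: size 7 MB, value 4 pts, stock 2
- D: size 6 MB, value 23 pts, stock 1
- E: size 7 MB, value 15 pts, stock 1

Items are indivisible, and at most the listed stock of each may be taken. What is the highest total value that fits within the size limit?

114 pts

Top feasible selections:
- 2×A + 1×B + 1×D + 1×E: size 35, value 114
- 1×A + 2×B + 1×D: size 32, value 109
Best: 114 pts.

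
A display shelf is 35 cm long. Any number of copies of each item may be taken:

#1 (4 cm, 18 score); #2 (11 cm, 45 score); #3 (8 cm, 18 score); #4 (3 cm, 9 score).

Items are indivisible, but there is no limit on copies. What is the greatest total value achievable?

153 score

Best value-per-unit is #1 at 18/4; filling with it alone gives 8×18 = 144.
Optimal mix: 8×#1 + 1×#4 → length 35, value 153.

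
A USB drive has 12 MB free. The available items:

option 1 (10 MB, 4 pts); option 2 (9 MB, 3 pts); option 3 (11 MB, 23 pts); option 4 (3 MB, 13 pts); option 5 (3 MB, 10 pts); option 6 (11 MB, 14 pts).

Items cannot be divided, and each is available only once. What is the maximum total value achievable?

Check high-value combinations within 12 MB:
- option 4+option 5: size 3+3=6, value 13+10=23
- option 3: size 11, value 23
- option 2+option 4: size 9+3=12, value 3+13=16
Best: 23 pts.

23 pts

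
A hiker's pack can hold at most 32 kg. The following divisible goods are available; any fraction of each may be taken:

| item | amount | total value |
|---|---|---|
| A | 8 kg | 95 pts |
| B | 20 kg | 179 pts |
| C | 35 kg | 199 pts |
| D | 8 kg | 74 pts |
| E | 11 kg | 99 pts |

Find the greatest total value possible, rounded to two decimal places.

Take in order of value per unit:
- A (95/8 per unit): all 8 → value 95, running total 95.00
- D (74/8 per unit): all 8 → value 74, running total 169.00
- E (99/11 per unit): all 11 → value 99, running total 268.00
- B (179/20 per unit): 5 of 20 → value 5×179/20 = 44.7500, running total 312.75
Total 312.75.

312.75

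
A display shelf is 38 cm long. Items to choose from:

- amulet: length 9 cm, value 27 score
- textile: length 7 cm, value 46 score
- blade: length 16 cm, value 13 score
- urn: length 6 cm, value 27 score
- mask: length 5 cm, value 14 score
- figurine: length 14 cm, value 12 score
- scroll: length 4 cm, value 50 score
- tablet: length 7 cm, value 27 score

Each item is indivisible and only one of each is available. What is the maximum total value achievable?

Check high-value combinations within 38 cm:
- amulet+textile+urn+mask+scroll+tablet: length 9+7+6+5+4+7=38, value 27+46+27+14+50+27=191
- amulet+textile+urn+scroll+tablet: length 9+7+6+4+7=33, value 27+46+27+50+27=177
- textile+urn+mask+scroll+tablet: length 7+6+5+4+7=29, value 46+27+14+50+27=164
Best: 191 score.

191 score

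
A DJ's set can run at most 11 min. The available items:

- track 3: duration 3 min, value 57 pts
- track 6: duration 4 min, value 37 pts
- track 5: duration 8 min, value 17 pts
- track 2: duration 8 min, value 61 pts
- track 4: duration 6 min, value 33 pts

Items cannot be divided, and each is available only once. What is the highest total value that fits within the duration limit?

Check high-value combinations within 11 min:
- track 3+track 2: duration 3+8=11, value 57+61=118
- track 3+track 6: duration 3+4=7, value 57+37=94
- track 3+track 4: duration 3+6=9, value 57+33=90
- track 3+track 5: duration 3+8=11, value 57+17=74
Best: 118 pts.

118 pts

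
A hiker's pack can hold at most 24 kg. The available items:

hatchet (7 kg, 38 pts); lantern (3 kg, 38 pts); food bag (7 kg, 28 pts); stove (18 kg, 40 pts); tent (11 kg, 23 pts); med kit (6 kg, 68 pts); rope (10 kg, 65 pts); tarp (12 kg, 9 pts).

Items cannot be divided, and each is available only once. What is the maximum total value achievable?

This is a 0/1 knapsack; check combinations near the capacity.
- hatchet+lantern+food bag+med kit: weight 7+3+7+6=23, value 38+38+28+68=172
- lantern+med kit+rope: weight 3+6+10=19, value 38+68+65=171
- hatchet+med kit+rope: weight 7+6+10=23, value 38+68+65=171
- food bag+med kit+rope: weight 7+6+10=23, value 28+68+65=161
- hatchet+lantern+med kit: weight 7+3+6=16, value 38+38+68=144
Best: 172 pts.

172 pts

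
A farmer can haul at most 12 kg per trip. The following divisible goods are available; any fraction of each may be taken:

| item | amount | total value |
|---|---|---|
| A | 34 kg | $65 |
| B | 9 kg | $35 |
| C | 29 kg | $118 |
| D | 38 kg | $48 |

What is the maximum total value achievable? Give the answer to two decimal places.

48.83

Take in order of value per unit:
- C (118/29 per unit): 12 of 29 → value 12×118/29 = 48.8276, running total 48.83
Total 48.83.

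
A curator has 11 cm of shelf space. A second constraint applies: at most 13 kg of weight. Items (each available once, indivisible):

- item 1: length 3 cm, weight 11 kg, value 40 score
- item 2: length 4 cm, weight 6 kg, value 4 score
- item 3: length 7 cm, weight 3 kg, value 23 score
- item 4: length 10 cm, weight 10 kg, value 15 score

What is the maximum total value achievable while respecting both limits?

Feasible sets respecting both limits:
- item 1: length 3, weight 11, value 40
- item 2+item 3: length 11, weight 9, value 27
- item 3: length 7, weight 3, value 23
Best: 40 score.

40 score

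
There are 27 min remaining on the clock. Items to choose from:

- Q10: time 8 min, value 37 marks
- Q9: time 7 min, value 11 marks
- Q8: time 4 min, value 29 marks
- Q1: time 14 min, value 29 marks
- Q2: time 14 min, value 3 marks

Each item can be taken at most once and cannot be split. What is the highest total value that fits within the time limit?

95 marks

Check high-value combinations within 27 min:
- Q10+Q8+Q1: time 8+4+14=26, value 37+29+29=95
- Q10+Q9+Q8: time 8+7+4=19, value 37+11+29=77
- Q9+Q8+Q1: time 7+4+14=25, value 11+29+29=69
- Q10+Q8+Q2: time 8+4+14=26, value 37+29+3=69
Best: 95 marks.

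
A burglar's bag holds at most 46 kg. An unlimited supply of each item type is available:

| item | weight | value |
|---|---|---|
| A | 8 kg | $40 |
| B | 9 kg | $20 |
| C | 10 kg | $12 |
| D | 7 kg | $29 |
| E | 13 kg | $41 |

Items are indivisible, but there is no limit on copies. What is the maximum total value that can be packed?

Best value-per-unit is A at 40/8; filling with it alone gives 5×40 = 200.
Optimal mix: 4×A + 2×D → weight 46, value 218.

$218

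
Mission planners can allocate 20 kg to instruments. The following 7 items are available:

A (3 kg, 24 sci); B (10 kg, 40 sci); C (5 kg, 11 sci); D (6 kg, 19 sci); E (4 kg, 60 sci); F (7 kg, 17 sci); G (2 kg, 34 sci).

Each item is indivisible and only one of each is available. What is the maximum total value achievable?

158 sci

Check high-value combinations within 20 kg:
- A+B+E+G: mass 3+10+4+2=19, value 24+40+60+34=158
- A+C+D+E+G: mass 3+5+6+4+2=20, value 24+11+19+60+34=148
- A+D+E+G: mass 3+6+4+2=15, value 24+19+60+34=137
- A+E+F+G: mass 3+4+7+2=16, value 24+60+17+34=135
Best: 158 sci.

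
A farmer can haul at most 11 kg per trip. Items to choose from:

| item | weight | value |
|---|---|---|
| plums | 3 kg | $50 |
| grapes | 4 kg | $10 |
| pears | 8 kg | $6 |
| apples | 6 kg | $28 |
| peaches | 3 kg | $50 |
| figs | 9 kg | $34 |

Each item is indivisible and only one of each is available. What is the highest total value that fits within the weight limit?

This is a 0/1 knapsack; check combinations near the capacity.
- plums+grapes+peaches: weight 3+4+3=10, value 50+10+50=110
- plums+peaches: weight 3+3=6, value 50+50=100
- plums+apples: weight 3+6=9, value 50+28=78
Best: $110.

$110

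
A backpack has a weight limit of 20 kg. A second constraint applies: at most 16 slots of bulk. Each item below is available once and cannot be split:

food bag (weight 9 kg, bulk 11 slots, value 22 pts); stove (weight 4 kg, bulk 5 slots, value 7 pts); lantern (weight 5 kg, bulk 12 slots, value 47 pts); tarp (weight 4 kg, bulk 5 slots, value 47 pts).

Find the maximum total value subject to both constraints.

69 pts

Feasible sets respecting both limits:
- food bag+tarp: weight 13, bulk 16, value 69
- stove+tarp: weight 8, bulk 10, value 54
- lantern: weight 5, bulk 12, value 47
- tarp: weight 4, bulk 5, value 47
Best: 69 pts.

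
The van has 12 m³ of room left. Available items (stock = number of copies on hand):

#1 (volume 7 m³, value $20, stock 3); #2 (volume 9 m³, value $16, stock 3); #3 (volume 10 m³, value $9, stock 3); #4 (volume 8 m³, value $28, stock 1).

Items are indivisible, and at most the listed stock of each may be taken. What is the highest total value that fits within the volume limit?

Top feasible selections:
- 1×#4: volume 8, value 28
- 1×#1: volume 7, value 20
Best: $28.

$28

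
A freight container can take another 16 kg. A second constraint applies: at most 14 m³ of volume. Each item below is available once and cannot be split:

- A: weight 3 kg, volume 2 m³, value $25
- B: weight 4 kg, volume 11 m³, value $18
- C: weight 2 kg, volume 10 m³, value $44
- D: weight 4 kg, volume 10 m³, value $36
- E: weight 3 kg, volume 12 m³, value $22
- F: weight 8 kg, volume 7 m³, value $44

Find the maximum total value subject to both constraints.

$69

Feasible sets respecting both limits:
- A+C: weight 5, volume 12, value 69
- A+F: weight 11, volume 9, value 69
- A+D: weight 7, volume 12, value 61
Best: $69.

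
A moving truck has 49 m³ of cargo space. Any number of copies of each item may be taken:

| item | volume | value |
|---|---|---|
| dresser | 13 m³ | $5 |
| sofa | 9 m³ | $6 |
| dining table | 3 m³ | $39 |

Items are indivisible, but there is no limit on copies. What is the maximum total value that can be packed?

$624

Best value-per-unit is dining table at 39/3, and filling with it alone uses volume 16×3=48. No mix of the others beats 16×39 = 624.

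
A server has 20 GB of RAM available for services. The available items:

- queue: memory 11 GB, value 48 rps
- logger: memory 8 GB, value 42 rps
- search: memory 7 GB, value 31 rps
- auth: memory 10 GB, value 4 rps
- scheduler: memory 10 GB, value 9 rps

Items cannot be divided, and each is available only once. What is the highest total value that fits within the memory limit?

90 rps

Check high-value combinations within 20 GB:
- queue+logger: memory 11+8=19, value 48+42=90
- queue+search: memory 11+7=18, value 48+31=79
- logger+search: memory 8+7=15, value 42+31=73
- logger+scheduler: memory 8+10=18, value 42+9=51
Best: 90 rps.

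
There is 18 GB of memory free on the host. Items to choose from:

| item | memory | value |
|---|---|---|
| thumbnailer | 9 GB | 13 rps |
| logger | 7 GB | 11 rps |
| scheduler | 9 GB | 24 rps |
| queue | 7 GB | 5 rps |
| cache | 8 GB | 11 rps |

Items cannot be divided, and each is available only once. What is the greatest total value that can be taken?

37 rps

Check high-value combinations within 18 GB:
- thumbnailer+scheduler: memory 9+9=18, value 13+24=37
- logger+scheduler: memory 7+9=16, value 11+24=35
- scheduler+cache: memory 9+8=17, value 24+11=35
Best: 37 rps.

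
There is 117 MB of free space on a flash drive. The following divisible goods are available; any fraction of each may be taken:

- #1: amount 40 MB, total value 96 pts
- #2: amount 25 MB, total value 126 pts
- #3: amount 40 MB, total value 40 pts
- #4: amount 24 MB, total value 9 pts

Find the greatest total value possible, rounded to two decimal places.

266.50

Take in order of value per unit:
- #2 (126/25 per unit): all 25 → value 126, running total 126.00
- #1 (96/40 per unit): all 40 → value 96, running total 222.00
- #3 (40/40 per unit): all 40 → value 40, running total 262.00
- #4 (9/24 per unit): 12 of 24 → value 12×9/24 = 4.5000, running total 266.50
Total 266.50.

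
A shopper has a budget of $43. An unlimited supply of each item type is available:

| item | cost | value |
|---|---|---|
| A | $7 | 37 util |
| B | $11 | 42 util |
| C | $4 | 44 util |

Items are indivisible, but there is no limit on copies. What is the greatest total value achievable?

440 util

Best value-per-unit is C at 44/4, and filling with it alone uses cost 10×4=40. No mix of the others beats 10×44 = 440.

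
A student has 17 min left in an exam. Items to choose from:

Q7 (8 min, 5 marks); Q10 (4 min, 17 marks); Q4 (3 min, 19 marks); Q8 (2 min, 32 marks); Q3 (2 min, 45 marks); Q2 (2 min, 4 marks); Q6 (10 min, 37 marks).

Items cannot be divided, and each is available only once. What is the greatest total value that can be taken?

Check high-value combinations within 17 min:
- Q4+Q8+Q3+Q6: time 3+2+2+10=17, value 19+32+45+37=133
- Q8+Q3+Q2+Q6: time 2+2+2+10=16, value 32+45+4+37=118
- Q10+Q4+Q8+Q3+Q2: time 4+3+2+2+2=13, value 17+19+32+45+4=117
- Q8+Q3+Q6: time 2+2+10=14, value 32+45+37=114
- Q10+Q4+Q8+Q3: time 4+3+2+2=11, value 17+19+32+45=113
Best: 133 marks.

133 marks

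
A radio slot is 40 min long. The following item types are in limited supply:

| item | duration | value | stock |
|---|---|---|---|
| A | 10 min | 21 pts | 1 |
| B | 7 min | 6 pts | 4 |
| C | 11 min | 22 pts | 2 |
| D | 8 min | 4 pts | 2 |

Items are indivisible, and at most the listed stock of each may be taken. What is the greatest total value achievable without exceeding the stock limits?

Best selections within duration 40 and stock limits:
- 1×A + 1×B + 2×C: duration 39, value 71
- 1×A + 2×C + 1×D: duration 40, value 69
Best: 71 pts.

71 pts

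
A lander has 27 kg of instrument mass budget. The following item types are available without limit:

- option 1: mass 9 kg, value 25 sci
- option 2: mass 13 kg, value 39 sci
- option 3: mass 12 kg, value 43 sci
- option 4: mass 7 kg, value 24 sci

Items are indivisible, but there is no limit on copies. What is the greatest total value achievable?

Best value-per-unit is option 3 at 43/12; filling with it alone gives 2×43 = 86.
Optimal mix: 1×option 3 + 2×option 4 → mass 26, value 91.

91 sci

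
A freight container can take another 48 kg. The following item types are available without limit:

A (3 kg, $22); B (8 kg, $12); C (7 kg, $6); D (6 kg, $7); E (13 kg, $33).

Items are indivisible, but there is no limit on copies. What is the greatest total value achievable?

$352

Best value-per-unit is A at 22/3, and filling with it alone uses weight 16×3=48. No mix of the others beats 16×22 = 352.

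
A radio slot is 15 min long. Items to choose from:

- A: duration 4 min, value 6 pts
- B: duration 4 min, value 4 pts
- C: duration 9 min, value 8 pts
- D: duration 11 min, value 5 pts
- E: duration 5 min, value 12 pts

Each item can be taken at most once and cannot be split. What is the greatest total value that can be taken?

Check high-value combinations within 15 min:
- A+B+E: duration 4+4+5=13, value 6+4+12=22
- C+E: duration 9+5=14, value 8+12=20
- A+E: duration 4+5=9, value 6+12=18
- B+E: duration 4+5=9, value 4+12=16
- A+C: duration 4+9=13, value 6+8=14
Best: 22 pts.

22 pts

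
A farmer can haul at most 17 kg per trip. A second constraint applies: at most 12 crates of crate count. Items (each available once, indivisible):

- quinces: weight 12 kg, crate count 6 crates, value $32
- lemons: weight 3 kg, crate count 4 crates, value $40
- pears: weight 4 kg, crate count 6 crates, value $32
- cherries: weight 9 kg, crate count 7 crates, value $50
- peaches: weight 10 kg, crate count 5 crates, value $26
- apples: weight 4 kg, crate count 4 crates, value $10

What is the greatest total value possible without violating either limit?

$90

Feasible sets respecting both limits:
- lemons+cherries: weight 12, crate count 11, value 90
- quinces+lemons: weight 15, crate count 10, value 72
- lemons+pears: weight 7, crate count 10, value 72
Best: $90.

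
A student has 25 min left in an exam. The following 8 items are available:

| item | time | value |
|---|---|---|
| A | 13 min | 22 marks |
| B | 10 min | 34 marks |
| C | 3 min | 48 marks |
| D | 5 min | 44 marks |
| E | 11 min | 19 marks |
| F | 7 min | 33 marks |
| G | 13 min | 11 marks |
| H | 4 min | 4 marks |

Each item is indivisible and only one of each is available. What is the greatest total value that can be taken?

Check high-value combinations within 25 min:
- B+C+D+F: time 10+3+5+7=25, value 34+48+44+33=159
- B+C+D+H: time 10+3+5+4=22, value 34+48+44+4=130
- C+D+F+H: time 3+5+7+4=19, value 48+44+33+4=129
- B+C+D: time 10+3+5=18, value 34+48+44=126
- C+D+F: time 3+5+7=15, value 48+44+33=125
Best: 159 marks.

159 marks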